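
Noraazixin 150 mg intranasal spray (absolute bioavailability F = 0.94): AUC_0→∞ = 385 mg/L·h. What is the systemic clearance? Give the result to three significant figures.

CL = 0.366 L/h

CL = F × Dose / AUC_0→∞
   = 0.94 × 150 / 385 = 0.366234 L/h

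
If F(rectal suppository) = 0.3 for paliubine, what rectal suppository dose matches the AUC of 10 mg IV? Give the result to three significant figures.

D_rectal = 33.3 mg

For equal systemic exposure: F × D_ev = D_iv
D_ev = D_iv / F = 10 / 0.3 = 33.3333 mg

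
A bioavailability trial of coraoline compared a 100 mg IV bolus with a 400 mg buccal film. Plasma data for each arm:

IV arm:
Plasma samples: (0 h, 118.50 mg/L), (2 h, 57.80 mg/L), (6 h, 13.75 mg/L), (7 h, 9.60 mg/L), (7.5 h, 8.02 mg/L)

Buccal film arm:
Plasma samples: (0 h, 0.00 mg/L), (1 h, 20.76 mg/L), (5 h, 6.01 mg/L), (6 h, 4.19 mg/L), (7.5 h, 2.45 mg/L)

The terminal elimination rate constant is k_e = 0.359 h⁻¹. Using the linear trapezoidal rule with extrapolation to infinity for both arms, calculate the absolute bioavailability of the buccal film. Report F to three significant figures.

F = 0.0565

Trapezoidal AUC_0→7.5 (IV):
  [0→2]: (118.50+57.80)/2 × 2 = 176.3
  [2→6]: (57.80+13.75)/2 × 4 = 143.1
  [6→7]: (13.75+9.60)/2 × 1 = 11.675
  [7→7.5]: (9.60+8.02)/2 × 0.5 = 4.405
  Sum = 335.48 mg/L·h
IV tail: 8.02/0.359 = 22.340; AUC_iv,0→∞ = 335.48 + 22.340 = 357.82 mg/L·h
Trapezoidal AUC_0→7.5 (buccal film):
  [0→1]: (0.00+20.76)/2 × 1 = 10.38
  [1→5]: (20.76+6.01)/2 × 4 = 53.54
  [5→6]: (6.01+4.19)/2 × 1 = 5.1
  [6→7.5]: (4.19+2.45)/2 × 1.5 = 4.98
  Sum = 74.0 mg/L·h
buccal film tail: 2.45/0.359 = 6.825; AUC_ev,0→∞ = 74.0 + 6.825 = 80.825 mg/L·h
F = (AUC_ev/D_ev)/(AUC_iv/D_iv) = (80.825/400)/(357.82/100) = 0.2020625/3.5782 = 0.0565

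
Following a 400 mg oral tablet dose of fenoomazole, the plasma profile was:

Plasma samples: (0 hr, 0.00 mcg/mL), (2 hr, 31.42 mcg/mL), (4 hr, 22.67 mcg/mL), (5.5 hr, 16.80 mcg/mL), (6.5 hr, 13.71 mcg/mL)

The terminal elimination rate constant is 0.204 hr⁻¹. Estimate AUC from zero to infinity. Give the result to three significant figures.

AUC = 198 mcg/mL·hr

Trapezoidal AUC_0→6.5:
  [0→2]: (0.00+31.42)/2 × 2 = 31.42
  [2→4]: (31.42+22.67)/2 × 2 = 54.09
  [4→5.5]: (22.67+16.80)/2 × 1.5 = 29.6025
  [5.5→6.5]: (16.80+13.71)/2 × 1 = 15.255
  Sum = 130.3675 mcg/mL·hr
Extrapolated tail: C_last / k_e = 13.71 / 0.204 = 67.206
AUC_0→∞ = 130.3675 + 67.206 = 197.5735 mcg/mL·hr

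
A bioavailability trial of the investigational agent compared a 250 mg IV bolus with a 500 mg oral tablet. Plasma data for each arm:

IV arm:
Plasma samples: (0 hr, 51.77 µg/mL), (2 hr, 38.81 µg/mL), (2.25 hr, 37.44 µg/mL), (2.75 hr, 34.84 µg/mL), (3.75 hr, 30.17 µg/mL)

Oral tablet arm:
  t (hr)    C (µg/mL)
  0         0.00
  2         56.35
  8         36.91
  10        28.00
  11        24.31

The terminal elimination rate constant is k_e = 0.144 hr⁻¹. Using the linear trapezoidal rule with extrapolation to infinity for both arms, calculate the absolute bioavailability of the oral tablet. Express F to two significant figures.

Trapezoidal AUC_0→3.75 (IV):
  [0→2]: (51.77+38.81)/2 × 2 = 90.58
  [2→2.25]: (38.81+37.44)/2 × 0.25 = 9.53125
  [2.25→2.75]: (37.44+34.84)/2 × 0.5 = 18.07
  [2.75→3.75]: (34.84+30.17)/2 × 1 = 32.505
  Sum = 150.68625 µg/mL·hr
IV tail: 30.17/0.144 = 209.514; AUC_iv,0→∞ = 150.68625 + 209.514 = 360.20025 µg/mL·hr
Trapezoidal AUC_0→11 (oral tablet):
  [0→2]: (0.00+56.35)/2 × 2 = 56.35
  [2→8]: (56.35+36.91)/2 × 6 = 279.78
  [8→10]: (36.91+28.00)/2 × 2 = 64.91
  [10→11]: (28.00+24.31)/2 × 1 = 26.155
  Sum = 427.195 µg/mL·hr
oral tablet tail: 24.31/0.144 = 168.819; AUC_ev,0→∞ = 427.195 + 168.819 = 596.014 µg/mL·hr
F = (AUC_ev/D_ev)/(AUC_iv/D_iv) = (596.014/500)/(360.20025/250) = 1.192028/1.440801 = 0.8273

F = 0.83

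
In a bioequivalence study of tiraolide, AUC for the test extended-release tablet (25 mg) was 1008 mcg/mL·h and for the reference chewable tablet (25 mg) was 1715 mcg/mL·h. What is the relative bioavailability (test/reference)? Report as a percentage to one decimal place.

F_rel = (AUC_test/D_test) / (AUC_ref/D_ref)
      = (1008/25) / (1715/25)
      = 40.32 / 68.6 = 0.5878 = 58.78%

F_rel = 58.8%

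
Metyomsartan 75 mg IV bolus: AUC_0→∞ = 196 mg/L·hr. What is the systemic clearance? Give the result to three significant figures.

CL = Dose_iv / AUC_0→∞
   = 75 / 196 = 0.382653 L/hr

CL = 0.383 L/hr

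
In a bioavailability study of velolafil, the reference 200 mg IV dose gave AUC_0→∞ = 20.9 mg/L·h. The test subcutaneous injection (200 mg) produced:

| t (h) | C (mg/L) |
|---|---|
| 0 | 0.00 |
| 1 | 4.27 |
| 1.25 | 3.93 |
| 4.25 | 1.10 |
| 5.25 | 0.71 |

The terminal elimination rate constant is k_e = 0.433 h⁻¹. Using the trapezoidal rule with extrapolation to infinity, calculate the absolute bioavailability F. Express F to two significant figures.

F = 0.63

Trapezoidal AUC_0→5.25 (subcutaneous injection):
  [0→1]: (0.00+4.27)/2 × 1 = 2.135
  [1→1.25]: (4.27+3.93)/2 × 0.25 = 1.025
  [1.25→4.25]: (3.93+1.10)/2 × 3 = 7.545
  [4.25→5.25]: (1.10+0.71)/2 × 1 = 0.905
  Sum = 11.61 mg/L·h
Tail: C_last/k_e = 0.71/0.433 = 1.640
AUC_0→∞ (subcutaneous injection) = 11.61 + 1.640 = 13.25 mg/L·h
F = (AUC_ev/D_ev)/(AUC_iv/D_iv) = (13.25/200)/(20.9/200) = 0.06625/0.1045 = 0.6340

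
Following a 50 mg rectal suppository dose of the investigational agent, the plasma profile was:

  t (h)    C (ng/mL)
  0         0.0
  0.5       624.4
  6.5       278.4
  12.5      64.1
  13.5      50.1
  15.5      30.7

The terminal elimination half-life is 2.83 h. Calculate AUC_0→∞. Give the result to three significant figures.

AUC = 4160 ng/mL·h

Trapezoidal AUC_0→15.5:
  [0→0.5]: (0.0+624.4)/2 × 0.5 = 156.1
  [0.5→6.5]: (624.4+278.4)/2 × 6 = 2708.4
  [6.5→12.5]: (278.4+64.1)/2 × 6 = 1027.5
  [12.5→13.5]: (64.1+50.1)/2 × 1 = 57.1
  [13.5→15.5]: (50.1+30.7)/2 × 2 = 80.8
  Sum = 4029.9 ng/mL·h
k_e = ln2 / t½ = 0.693147 / 2.83 = 0.2449 h^-1
Extrapolated tail: C_last / k_e = 30.7 / 0.2449 = 125.357
AUC_0→∞ = 4029.9 + 125.357 = 4155.257 ng/mL·h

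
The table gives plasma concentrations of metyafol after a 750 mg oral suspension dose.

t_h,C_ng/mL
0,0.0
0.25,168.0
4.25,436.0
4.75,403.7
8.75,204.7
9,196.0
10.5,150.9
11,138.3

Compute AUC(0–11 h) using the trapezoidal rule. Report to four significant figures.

AUC = 3038 ng/mL·h

Trapezoidal AUC_0→11:
  [0→0.25]: (0.0+168.0)/2 × 0.25 = 21.0
  [0.25→4.25]: (168.0+436.0)/2 × 4 = 1208.0
  [4.25→4.75]: (436.0+403.7)/2 × 0.5 = 209.925
  [4.75→8.75]: (403.7+204.7)/2 × 4 = 1216.8
  [8.75→9]: (204.7+196.0)/2 × 0.25 = 50.0875
  [9→10.5]: (196.0+150.9)/2 × 1.5 = 260.175
  [10.5→11]: (150.9+138.3)/2 × 0.5 = 72.3
  Sum = 3038.2875 ng/mL·h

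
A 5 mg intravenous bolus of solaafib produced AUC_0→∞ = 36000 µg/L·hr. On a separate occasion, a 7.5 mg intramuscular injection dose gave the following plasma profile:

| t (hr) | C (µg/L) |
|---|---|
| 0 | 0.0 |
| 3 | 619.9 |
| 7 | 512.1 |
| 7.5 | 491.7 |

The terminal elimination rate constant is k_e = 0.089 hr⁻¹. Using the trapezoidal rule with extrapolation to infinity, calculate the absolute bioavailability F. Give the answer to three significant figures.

Trapezoidal AUC_0→7.5 (intramuscular injection):
  [0→3]: (0.0+619.9)/2 × 3 = 929.85
  [3→7]: (619.9+512.1)/2 × 4 = 2264.0
  [7→7.5]: (512.1+491.7)/2 × 0.5 = 250.95
  Sum = 3444.8 µg/L·hr
Tail: C_last/k_e = 491.7/0.089 = 5524.719
AUC_0→∞ (intramuscular injection) = 3444.8 + 5524.719 = 8969.519 µg/L·hr
F = (AUC_ev/D_ev)/(AUC_iv/D_iv) = (8969.519/7.5)/(36000/5) = 1195.94/7200 = 0.1661

F = 0.166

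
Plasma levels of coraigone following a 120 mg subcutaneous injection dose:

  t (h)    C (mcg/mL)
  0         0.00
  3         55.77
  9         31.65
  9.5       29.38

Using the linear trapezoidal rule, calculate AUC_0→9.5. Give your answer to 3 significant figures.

AUC = 361 mcg/mL·h

Trapezoidal AUC_0→9.5:
  [0→3]: (0.00+55.77)/2 × 3 = 83.655
  [3→9]: (55.77+31.65)/2 × 6 = 262.26
  [9→9.5]: (31.65+29.38)/2 × 0.5 = 15.2575
  Sum = 361.1725 mcg/mL·h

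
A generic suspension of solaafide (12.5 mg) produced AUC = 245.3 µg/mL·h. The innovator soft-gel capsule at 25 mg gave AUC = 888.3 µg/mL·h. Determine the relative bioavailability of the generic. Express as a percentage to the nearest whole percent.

F_rel = (AUC_test/D_test) / (AUC_ref/D_ref)
      = (245.3/12.5) / (888.3/25)
      = 19.624 / 35.532 = 0.5523 = 55.23%

F_rel = 55%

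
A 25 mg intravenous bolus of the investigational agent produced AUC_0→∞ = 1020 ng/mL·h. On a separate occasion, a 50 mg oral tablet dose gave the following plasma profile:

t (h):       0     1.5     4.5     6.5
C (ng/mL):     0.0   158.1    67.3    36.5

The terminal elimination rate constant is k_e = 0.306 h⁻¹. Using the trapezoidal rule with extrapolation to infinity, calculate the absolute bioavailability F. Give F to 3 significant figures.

F = 0.333

Trapezoidal AUC_0→6.5 (oral tablet):
  [0→1.5]: (0.0+158.1)/2 × 1.5 = 118.575
  [1.5→4.5]: (158.1+67.3)/2 × 3 = 338.1
  [4.5→6.5]: (67.3+36.5)/2 × 2 = 103.8
  Sum = 560.475 ng/mL·h
Tail: C_last/k_e = 36.5/0.306 = 119.281
AUC_0→∞ (oral tablet) = 560.475 + 119.281 = 679.756 ng/mL·h
F = (AUC_ev/D_ev)/(AUC_iv/D_iv) = (679.756/50)/(1020/25) = 13.59512/40.8 = 0.3332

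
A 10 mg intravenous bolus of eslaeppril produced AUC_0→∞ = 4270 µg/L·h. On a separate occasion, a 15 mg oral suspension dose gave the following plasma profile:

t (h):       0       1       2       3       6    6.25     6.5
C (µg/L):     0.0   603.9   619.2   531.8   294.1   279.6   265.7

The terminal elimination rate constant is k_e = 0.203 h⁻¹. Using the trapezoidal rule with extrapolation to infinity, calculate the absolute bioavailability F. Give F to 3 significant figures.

Trapezoidal AUC_0→6.5 (oral suspension):
  [0→1]: (0.0+603.9)/2 × 1 = 301.95
  [1→2]: (603.9+619.2)/2 × 1 = 611.55
  [2→3]: (619.2+531.8)/2 × 1 = 575.5
  [3→6]: (531.8+294.1)/2 × 3 = 1238.85
  [6→6.25]: (294.1+279.6)/2 × 0.25 = 71.7125
  [6.25→6.5]: (279.6+265.7)/2 × 0.25 = 68.1625
  Sum = 2867.725 µg/L·h
Tail: C_last/k_e = 265.7/0.203 = 1308.867
AUC_0→∞ (oral suspension) = 2867.725 + 1308.867 = 4176.592 µg/L·h
F = (AUC_ev/D_ev)/(AUC_iv/D_iv) = (4176.592/15)/(4270/10) = 278.439/427 = 0.6521

F = 0.652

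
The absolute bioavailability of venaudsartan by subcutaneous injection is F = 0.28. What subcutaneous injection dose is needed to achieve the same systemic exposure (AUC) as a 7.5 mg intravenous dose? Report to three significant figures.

For equal systemic exposure: F × D_ev = D_iv
D_ev = D_iv / F = 7.5 / 0.28 = 26.7857 mg

D_subcutaneous = 26.8 mg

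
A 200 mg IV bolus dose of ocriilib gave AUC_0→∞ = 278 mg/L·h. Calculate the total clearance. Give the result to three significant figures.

CL = 0.719 L/h

CL = Dose_iv / AUC_0→∞
   = 200 / 278 = 0.719424 L/h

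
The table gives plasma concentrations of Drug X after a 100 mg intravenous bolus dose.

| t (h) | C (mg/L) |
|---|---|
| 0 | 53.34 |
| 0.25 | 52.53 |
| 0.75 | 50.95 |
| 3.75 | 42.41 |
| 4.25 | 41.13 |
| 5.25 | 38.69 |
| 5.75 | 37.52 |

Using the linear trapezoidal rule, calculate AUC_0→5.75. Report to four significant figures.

AUC = 259.0 mg/L·h

Trapezoidal AUC_0→5.75:
  [0→0.25]: (53.34+52.53)/2 × 0.25 = 13.23375
  [0.25→0.75]: (52.53+50.95)/2 × 0.5 = 25.87
  [0.75→3.75]: (50.95+42.41)/2 × 3 = 140.04
  [3.75→4.25]: (42.41+41.13)/2 × 0.5 = 20.885
  [4.25→5.25]: (41.13+38.69)/2 × 1 = 39.91
  [5.25→5.75]: (38.69+37.52)/2 × 0.5 = 19.0525
  Sum = 258.99125 mg/L·h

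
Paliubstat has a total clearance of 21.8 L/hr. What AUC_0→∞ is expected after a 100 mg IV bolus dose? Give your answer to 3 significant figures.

AUC = 4.59 mg/L·hr

AUC_0→∞ = Dose_iv / CL
        = 100 / 21.8 = 4.58716 mg/L·hr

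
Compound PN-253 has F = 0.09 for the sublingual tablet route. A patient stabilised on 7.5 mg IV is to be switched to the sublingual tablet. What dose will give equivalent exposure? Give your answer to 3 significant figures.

For equal systemic exposure: F × D_ev = D_iv
D_ev = D_iv / F = 7.5 / 0.09 = 83.3333 mg

D_sublingual = 83.3 mg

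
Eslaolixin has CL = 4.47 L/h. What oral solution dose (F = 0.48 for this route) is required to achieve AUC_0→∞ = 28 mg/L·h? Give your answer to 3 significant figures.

Dose = CL × AUC_0→∞ / F
     = 4.47 × 28 / 0.48 = 260.75 mg

Dose = 261 mg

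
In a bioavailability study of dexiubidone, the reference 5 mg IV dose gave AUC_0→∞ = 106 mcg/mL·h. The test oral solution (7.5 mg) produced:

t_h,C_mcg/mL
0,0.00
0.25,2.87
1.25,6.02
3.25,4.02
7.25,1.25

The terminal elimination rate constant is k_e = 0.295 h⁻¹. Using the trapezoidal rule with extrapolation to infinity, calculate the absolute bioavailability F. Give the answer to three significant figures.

Trapezoidal AUC_0→7.25 (oral solution):
  [0→0.25]: (0.00+2.87)/2 × 0.25 = 0.35875
  [0.25→1.25]: (2.87+6.02)/2 × 1 = 4.445
  [1.25→3.25]: (6.02+4.02)/2 × 2 = 10.04
  [3.25→7.25]: (4.02+1.25)/2 × 4 = 10.54
  Sum = 25.38375 mcg/mL·h
Tail: C_last/k_e = 1.25/0.295 = 4.237
AUC_0→∞ (oral solution) = 25.38375 + 4.237 = 29.62075 mcg/mL·h
F = (AUC_ev/D_ev)/(AUC_iv/D_iv) = (29.62075/7.5)/(106/5) = 3.94943/21.2 = 0.1863

F = 0.186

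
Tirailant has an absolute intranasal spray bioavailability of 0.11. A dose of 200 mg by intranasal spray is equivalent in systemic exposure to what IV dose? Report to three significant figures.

Systemic exposure from an extravascular dose = F × D_ev, so the equivalent IV dose is F × D_ev.
D_iv = F × D_ev = 0.11 × 200 = 22 mg

D_iv = 22.0 mg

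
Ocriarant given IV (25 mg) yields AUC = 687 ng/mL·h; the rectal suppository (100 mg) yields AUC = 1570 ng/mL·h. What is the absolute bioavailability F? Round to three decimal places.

F = 0.571

F = (AUC_ev / D_ev) / (AUC_iv / D_iv)
  = (1570/100) / (687/25)
  = 15.7 / 27.48 = 0.5713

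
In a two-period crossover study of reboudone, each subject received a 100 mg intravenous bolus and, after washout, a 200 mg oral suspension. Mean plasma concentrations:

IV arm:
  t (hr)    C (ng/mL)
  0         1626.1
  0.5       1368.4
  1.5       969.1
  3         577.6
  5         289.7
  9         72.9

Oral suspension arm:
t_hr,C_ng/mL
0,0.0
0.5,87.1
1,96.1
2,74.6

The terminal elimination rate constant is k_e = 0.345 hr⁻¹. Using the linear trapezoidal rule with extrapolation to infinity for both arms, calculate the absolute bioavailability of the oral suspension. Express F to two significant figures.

Trapezoidal AUC_0→9 (IV):
  [0→0.5]: (1626.1+1368.4)/2 × 0.5 = 748.625
  [0.5→1.5]: (1368.4+969.1)/2 × 1 = 1168.75
  [1.5→3]: (969.1+577.6)/2 × 1.5 = 1160.025
  [3→5]: (577.6+289.7)/2 × 2 = 867.3
  [5→9]: (289.7+72.9)/2 × 4 = 725.2
  Sum = 4669.9 ng/mL·hr
IV tail: 72.9/0.345 = 211.304; AUC_iv,0→∞ = 4669.9 + 211.304 = 4881.204 ng/mL·hr
Trapezoidal AUC_0→2 (oral suspension):
  [0→0.5]: (0.0+87.1)/2 × 0.5 = 21.775
  [0.5→1]: (87.1+96.1)/2 × 0.5 = 45.8
  [1→2]: (96.1+74.6)/2 × 1 = 85.35
  Sum = 152.925 ng/mL·hr
oral suspension tail: 74.6/0.345 = 216.232; AUC_ev,0→∞ = 152.925 + 216.232 = 369.157 ng/mL·hr
F = (AUC_ev/D_ev)/(AUC_iv/D_iv) = (369.157/200)/(4881.204/100) = 1.845785/48.81204 = 0.0378

F = 0.038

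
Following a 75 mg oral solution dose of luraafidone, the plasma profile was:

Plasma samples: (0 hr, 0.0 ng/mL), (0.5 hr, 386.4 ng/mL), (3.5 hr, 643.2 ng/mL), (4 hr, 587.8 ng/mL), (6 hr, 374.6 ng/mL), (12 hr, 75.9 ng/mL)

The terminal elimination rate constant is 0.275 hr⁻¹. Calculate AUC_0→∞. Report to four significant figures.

Trapezoidal AUC_0→12:
  [0→0.5]: (0.0+386.4)/2 × 0.5 = 96.6
  [0.5→3.5]: (386.4+643.2)/2 × 3 = 1544.4
  [3.5→4]: (643.2+587.8)/2 × 0.5 = 307.75
  [4→6]: (587.8+374.6)/2 × 2 = 962.4
  [6→12]: (374.6+75.9)/2 × 6 = 1351.5
  Sum = 4262.65 ng/mL·hr
Extrapolated tail: C_last / k_e = 75.9 / 0.275 = 276.000
AUC_0→∞ = 4262.65 + 276.000 = 4538.65 ng/mL·hr

AUC = 4539 ng/mL·hr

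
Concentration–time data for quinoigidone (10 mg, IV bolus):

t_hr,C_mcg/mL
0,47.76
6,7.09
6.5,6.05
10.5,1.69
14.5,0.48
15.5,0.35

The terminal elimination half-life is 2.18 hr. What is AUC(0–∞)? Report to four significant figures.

AUC = 189.2 mcg/mL·hr

Trapezoidal AUC_0→15.5:
  [0→6]: (47.76+7.09)/2 × 6 = 164.55
  [6→6.5]: (7.09+6.05)/2 × 0.5 = 3.285
  [6.5→10.5]: (6.05+1.69)/2 × 4 = 15.48
  [10.5→14.5]: (1.69+0.48)/2 × 4 = 4.34
  [14.5→15.5]: (0.48+0.35)/2 × 1 = 0.415
  Sum = 188.07 mcg/mL·hr
k_e = ln2 / t½ = 0.693147 / 2.18 = 0.3180 hr^-1
Extrapolated tail: C_last / k_e = 0.35 / 0.318 = 1.101
AUC_0→∞ = 188.07 + 1.101 = 189.171 mcg/mL·hr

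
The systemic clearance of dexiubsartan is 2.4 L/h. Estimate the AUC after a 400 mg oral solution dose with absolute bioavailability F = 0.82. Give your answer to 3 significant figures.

AUC = 137 mg/L·h

AUC_0→∞ = F × Dose / CL
        = 0.82 × 400 / 2.4 = 136.667 mg/L·h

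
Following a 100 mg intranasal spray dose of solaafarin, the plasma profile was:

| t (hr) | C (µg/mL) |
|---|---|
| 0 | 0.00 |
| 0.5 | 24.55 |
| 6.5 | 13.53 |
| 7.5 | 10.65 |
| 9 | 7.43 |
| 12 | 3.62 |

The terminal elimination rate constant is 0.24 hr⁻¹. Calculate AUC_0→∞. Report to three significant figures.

AUC = 178 µg/mL·hr

Trapezoidal AUC_0→12:
  [0→0.5]: (0.00+24.55)/2 × 0.5 = 6.1375
  [0.5→6.5]: (24.55+13.53)/2 × 6 = 114.24
  [6.5→7.5]: (13.53+10.65)/2 × 1 = 12.09
  [7.5→9]: (10.65+7.43)/2 × 1.5 = 13.56
  [9→12]: (7.43+3.62)/2 × 3 = 16.575
  Sum = 162.6025 µg/mL·hr
Extrapolated tail: C_last / k_e = 3.62 / 0.24 = 15.083
AUC_0→∞ = 162.6025 + 15.083 = 177.6855 µg/mL·hr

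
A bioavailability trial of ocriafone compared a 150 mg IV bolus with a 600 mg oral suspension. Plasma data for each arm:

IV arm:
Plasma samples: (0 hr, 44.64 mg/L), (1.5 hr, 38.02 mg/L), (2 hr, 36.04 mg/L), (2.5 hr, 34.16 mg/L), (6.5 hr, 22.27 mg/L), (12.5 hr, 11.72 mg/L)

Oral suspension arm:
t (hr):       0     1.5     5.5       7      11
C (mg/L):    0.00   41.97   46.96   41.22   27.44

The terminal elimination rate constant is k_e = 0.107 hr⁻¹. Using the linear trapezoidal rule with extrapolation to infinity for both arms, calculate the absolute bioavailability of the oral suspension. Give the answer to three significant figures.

Trapezoidal AUC_0→12.5 (IV):
  [0→1.5]: (44.64+38.02)/2 × 1.5 = 61.995
  [1.5→2]: (38.02+36.04)/2 × 0.5 = 18.515
  [2→2.5]: (36.04+34.16)/2 × 0.5 = 17.55
  [2.5→6.5]: (34.16+22.27)/2 × 4 = 112.86
  [6.5→12.5]: (22.27+11.72)/2 × 6 = 101.97
  Sum = 312.89 mg/L·hr
IV tail: 11.72/0.107 = 109.533; AUC_iv,0→∞ = 312.89 + 109.533 = 422.423 mg/L·hr
Trapezoidal AUC_0→11 (oral suspension):
  [0→1.5]: (0.00+41.97)/2 × 1.5 = 31.4775
  [1.5→5.5]: (41.97+46.96)/2 × 4 = 177.86
  [5.5→7]: (46.96+41.22)/2 × 1.5 = 66.135
  [7→11]: (41.22+27.44)/2 × 4 = 137.32
  Sum = 412.7925 mg/L·hr
oral suspension tail: 27.44/0.107 = 256.449; AUC_ev,0→∞ = 412.7925 + 256.449 = 669.2415 mg/L·hr
F = (AUC_ev/D_ev)/(AUC_iv/D_iv) = (669.2415/600)/(422.423/150) = 1.1154025/2.81615 = 0.3961

F = 0.396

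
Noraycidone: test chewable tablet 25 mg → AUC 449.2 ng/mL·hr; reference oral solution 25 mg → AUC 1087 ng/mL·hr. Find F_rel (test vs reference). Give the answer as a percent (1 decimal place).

F_rel = (AUC_test/D_test) / (AUC_ref/D_ref)
      = (449.2/25) / (1087/25)
      = 17.968 / 43.48 = 0.4132 = 41.32%

F_rel = 41.3%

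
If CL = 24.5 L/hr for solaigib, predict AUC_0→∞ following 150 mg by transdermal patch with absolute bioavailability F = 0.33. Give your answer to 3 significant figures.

AUC_0→∞ = F × Dose / CL
        = 0.33 × 150 / 24.5 = 2.02041 mg/L·hr

AUC = 2.02 mg/L·hr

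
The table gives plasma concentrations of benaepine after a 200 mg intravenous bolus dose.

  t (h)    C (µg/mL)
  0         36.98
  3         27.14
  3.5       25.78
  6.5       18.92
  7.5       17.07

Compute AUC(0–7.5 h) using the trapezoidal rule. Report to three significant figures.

AUC = 194 µg/mL·h

Trapezoidal AUC_0→7.5:
  [0→3]: (36.98+27.14)/2 × 3 = 96.18
  [3→3.5]: (27.14+25.78)/2 × 0.5 = 13.23
  [3.5→6.5]: (25.78+18.92)/2 × 3 = 67.05
  [6.5→7.5]: (18.92+17.07)/2 × 1 = 17.995
  Sum = 194.455 µg/mL·h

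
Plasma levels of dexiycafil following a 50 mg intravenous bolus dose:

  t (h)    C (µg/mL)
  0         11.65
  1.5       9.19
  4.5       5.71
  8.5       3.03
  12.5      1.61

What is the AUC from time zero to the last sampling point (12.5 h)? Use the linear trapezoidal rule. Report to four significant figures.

AUC = 64.74 µg/mL·h

Trapezoidal AUC_0→12.5:
  [0→1.5]: (11.65+9.19)/2 × 1.5 = 15.63
  [1.5→4.5]: (9.19+5.71)/2 × 3 = 22.35
  [4.5→8.5]: (5.71+3.03)/2 × 4 = 17.48
  [8.5→12.5]: (3.03+1.61)/2 × 4 = 9.28
  Sum = 64.74 µg/mL·h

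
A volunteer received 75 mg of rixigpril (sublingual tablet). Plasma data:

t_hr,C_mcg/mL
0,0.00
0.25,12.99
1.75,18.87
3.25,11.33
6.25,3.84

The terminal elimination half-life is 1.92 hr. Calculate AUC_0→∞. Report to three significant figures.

AUC = 81.6 mcg/mL·hr

Trapezoidal AUC_0→6.25:
  [0→0.25]: (0.00+12.99)/2 × 0.25 = 1.62375
  [0.25→1.75]: (12.99+18.87)/2 × 1.5 = 23.895
  [1.75→3.25]: (18.87+11.33)/2 × 1.5 = 22.65
  [3.25→6.25]: (11.33+3.84)/2 × 3 = 22.755
  Sum = 70.92375 mcg/mL·hr
k_e = ln2 / t½ = 0.693147 / 1.92 = 0.3610 hr^-1
Extrapolated tail: C_last / k_e = 3.84 / 0.361 = 10.637
AUC_0→∞ = 70.92375 + 10.637 = 81.56075 mcg/mL·hr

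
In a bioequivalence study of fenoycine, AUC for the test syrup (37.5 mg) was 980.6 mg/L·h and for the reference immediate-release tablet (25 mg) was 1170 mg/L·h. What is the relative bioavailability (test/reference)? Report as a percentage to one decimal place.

F_rel = 55.9%

F_rel = (AUC_test/D_test) / (AUC_ref/D_ref)
      = (980.6/37.5) / (1170/25)
      = 26.1493 / 46.8 = 0.5587 = 55.87%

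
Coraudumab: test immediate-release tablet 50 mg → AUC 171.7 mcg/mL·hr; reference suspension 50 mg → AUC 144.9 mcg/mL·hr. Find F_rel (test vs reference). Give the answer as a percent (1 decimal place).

F_rel = 118.5%

F_rel = (AUC_test/D_test) / (AUC_ref/D_ref)
      = (171.7/50) / (144.9/50)
      = 3.434 / 2.898 = 1.1850 = 118.50%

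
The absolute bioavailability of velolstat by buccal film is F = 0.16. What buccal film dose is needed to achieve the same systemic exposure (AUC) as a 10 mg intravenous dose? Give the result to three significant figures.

For equal systemic exposure: F × D_ev = D_iv
D_ev = D_iv / F = 10 / 0.16 = 62.5 mg

D_buccal = 62.5 mg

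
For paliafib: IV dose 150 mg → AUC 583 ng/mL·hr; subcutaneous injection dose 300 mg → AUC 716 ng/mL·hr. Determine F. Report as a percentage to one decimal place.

F = 61.4%

F = (AUC_ev / D_ev) / (AUC_iv / D_iv)
  = (716/300) / (583/150)
  = 2.38667 / 3.88667 = 0.6141
  = 61.41%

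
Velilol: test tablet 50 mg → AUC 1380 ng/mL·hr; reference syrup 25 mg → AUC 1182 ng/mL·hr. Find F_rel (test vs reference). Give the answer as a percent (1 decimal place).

F_rel = (AUC_test/D_test) / (AUC_ref/D_ref)
      = (1380/50) / (1182/25)
      = 27.6 / 47.28 = 0.5838 = 58.38%

F_rel = 58.4%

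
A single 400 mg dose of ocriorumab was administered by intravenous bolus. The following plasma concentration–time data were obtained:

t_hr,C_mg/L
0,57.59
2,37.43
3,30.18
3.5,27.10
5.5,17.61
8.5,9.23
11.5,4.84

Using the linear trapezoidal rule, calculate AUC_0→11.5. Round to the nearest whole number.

Trapezoidal AUC_0→11.5:
  [0→2]: (57.59+37.43)/2 × 2 = 95.02
  [2→3]: (37.43+30.18)/2 × 1 = 33.805
  [3→3.5]: (30.18+27.10)/2 × 0.5 = 14.32
  [3.5→5.5]: (27.10+17.61)/2 × 2 = 44.71
  [5.5→8.5]: (17.61+9.23)/2 × 3 = 40.26
  [8.5→11.5]: (9.23+4.84)/2 × 3 = 21.105
  Sum = 249.22 mg/L·hr

AUC = 249 mg/L·hr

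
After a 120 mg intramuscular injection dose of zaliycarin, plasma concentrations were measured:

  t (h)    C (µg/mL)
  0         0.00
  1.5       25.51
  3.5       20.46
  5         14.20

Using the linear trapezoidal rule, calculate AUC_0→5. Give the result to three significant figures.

Trapezoidal AUC_0→5:
  [0→1.5]: (0.00+25.51)/2 × 1.5 = 19.1325
  [1.5→3.5]: (25.51+20.46)/2 × 2 = 45.97
  [3.5→5]: (20.46+14.20)/2 × 1.5 = 25.995
  Sum = 91.0975 µg/mL·h

AUC = 91.1 µg/mL·h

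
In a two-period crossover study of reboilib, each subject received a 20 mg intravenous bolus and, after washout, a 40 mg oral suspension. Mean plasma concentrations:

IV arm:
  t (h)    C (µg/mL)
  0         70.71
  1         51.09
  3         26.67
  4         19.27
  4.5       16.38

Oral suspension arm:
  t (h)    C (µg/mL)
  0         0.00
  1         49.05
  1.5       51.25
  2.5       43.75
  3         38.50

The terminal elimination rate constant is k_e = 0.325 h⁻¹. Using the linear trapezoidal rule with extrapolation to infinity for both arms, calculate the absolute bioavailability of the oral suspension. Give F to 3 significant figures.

F = 0.534

Trapezoidal AUC_0→4.5 (IV):
  [0→1]: (70.71+51.09)/2 × 1 = 60.9
  [1→3]: (51.09+26.67)/2 × 2 = 77.76
  [3→4]: (26.67+19.27)/2 × 1 = 22.97
  [4→4.5]: (19.27+16.38)/2 × 0.5 = 8.9125
  Sum = 170.5425 µg/mL·h
IV tail: 16.38/0.325 = 50.400; AUC_iv,0→∞ = 170.5425 + 50.400 = 220.9425 µg/mL·h
Trapezoidal AUC_0→3 (oral suspension):
  [0→1]: (0.00+49.05)/2 × 1 = 24.525
  [1→1.5]: (49.05+51.25)/2 × 0.5 = 25.075
  [1.5→2.5]: (51.25+43.75)/2 × 1 = 47.5
  [2.5→3]: (43.75+38.50)/2 × 0.5 = 20.5625
  Sum = 117.6625 µg/mL·h
oral suspension tail: 38.50/0.325 = 118.462; AUC_ev,0→∞ = 117.6625 + 118.462 = 236.1245 µg/mL·h
F = (AUC_ev/D_ev)/(AUC_iv/D_iv) = (236.1245/40)/(220.9425/20) = 5.9031125/11.047125 = 0.5344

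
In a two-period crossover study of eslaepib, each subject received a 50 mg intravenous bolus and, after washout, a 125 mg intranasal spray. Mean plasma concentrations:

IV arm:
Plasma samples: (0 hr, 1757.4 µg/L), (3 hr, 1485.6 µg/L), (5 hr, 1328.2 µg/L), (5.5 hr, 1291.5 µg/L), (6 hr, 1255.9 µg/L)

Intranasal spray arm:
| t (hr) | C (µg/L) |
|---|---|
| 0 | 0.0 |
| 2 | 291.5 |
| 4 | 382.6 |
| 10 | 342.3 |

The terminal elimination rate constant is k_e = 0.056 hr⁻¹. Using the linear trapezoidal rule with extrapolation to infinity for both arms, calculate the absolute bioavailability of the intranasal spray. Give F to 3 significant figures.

F = 0.118

Trapezoidal AUC_0→6 (IV):
  [0→3]: (1757.4+1485.6)/2 × 3 = 4864.5
  [3→5]: (1485.6+1328.2)/2 × 2 = 2813.8
  [5→5.5]: (1328.2+1291.5)/2 × 0.5 = 654.925
  [5.5→6]: (1291.5+1255.9)/2 × 0.5 = 636.85
  Sum = 8970.075 µg/L·hr
IV tail: 1255.9/0.056 = 22426.786; AUC_iv,0→∞ = 8970.075 + 22426.786 = 31396.861 µg/L·hr
Trapezoidal AUC_0→10 (intranasal spray):
  [0→2]: (0.0+291.5)/2 × 2 = 291.5
  [2→4]: (291.5+382.6)/2 × 2 = 674.1
  [4→10]: (382.6+342.3)/2 × 6 = 2174.7
  Sum = 3140.3 µg/L·hr
intranasal spray tail: 342.3/0.056 = 6112.500; AUC_ev,0→∞ = 3140.3 + 6112.500 = 9252.8 µg/L·hr
F = (AUC_ev/D_ev)/(AUC_iv/D_iv) = (9252.8/125)/(31396.861/50) = 74.0224/627.93722 = 0.1179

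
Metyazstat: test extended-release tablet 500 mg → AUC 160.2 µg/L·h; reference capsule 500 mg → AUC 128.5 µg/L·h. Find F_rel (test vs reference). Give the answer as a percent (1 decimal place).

F_rel = (AUC_test/D_test) / (AUC_ref/D_ref)
      = (160.2/500) / (128.5/500)
      = 0.3204 / 0.257 = 1.2467 = 124.67%

F_rel = 124.7%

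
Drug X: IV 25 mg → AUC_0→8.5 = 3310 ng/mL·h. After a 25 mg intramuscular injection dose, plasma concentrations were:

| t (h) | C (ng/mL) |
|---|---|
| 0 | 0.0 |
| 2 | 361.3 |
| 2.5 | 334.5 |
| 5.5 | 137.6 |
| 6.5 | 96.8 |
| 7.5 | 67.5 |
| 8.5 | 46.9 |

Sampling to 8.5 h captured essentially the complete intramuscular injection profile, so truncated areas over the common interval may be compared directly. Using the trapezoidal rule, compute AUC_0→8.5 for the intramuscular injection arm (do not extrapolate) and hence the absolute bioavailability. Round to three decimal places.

Trapezoidal AUC_0→8.5 (intramuscular injection):
  [0→2]: (0.0+361.3)/2 × 2 = 361.3
  [2→2.5]: (361.3+334.5)/2 × 0.5 = 173.95
  [2.5→5.5]: (334.5+137.6)/2 × 3 = 708.15
  [5.5→6.5]: (137.6+96.8)/2 × 1 = 117.2
  [6.5→7.5]: (96.8+67.5)/2 × 1 = 82.15
  [7.5→8.5]: (67.5+46.9)/2 × 1 = 57.2
  Sum = 1499.95 ng/mL·h
F = (AUC_ev/D_ev)/(AUC_iv/D_iv) = (1499.95/25)/(3310/25) = 59.998/132.4 = 0.4532

F = 0.453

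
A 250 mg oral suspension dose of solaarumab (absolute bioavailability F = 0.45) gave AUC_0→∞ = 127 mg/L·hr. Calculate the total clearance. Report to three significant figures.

CL = F × Dose / AUC_0→∞
   = 0.45 × 250 / 127 = 0.885827 L/hr

CL = 0.886 L/hr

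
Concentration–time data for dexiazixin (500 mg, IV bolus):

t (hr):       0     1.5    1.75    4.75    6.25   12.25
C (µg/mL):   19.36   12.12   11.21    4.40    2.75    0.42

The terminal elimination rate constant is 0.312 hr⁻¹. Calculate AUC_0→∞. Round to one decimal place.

AUC = 66.2 µg/mL·hr

Trapezoidal AUC_0→12.25:
  [0→1.5]: (19.36+12.12)/2 × 1.5 = 23.61
  [1.5→1.75]: (12.12+11.21)/2 × 0.25 = 2.91625
  [1.75→4.75]: (11.21+4.40)/2 × 3 = 23.415
  [4.75→6.25]: (4.40+2.75)/2 × 1.5 = 5.3625
  [6.25→12.25]: (2.75+0.42)/2 × 6 = 9.51
  Sum = 64.81375 µg/mL·hr
Extrapolated tail: C_last / k_e = 0.42 / 0.312 = 1.346
AUC_0→∞ = 64.81375 + 1.346 = 66.15975 µg/mL·hr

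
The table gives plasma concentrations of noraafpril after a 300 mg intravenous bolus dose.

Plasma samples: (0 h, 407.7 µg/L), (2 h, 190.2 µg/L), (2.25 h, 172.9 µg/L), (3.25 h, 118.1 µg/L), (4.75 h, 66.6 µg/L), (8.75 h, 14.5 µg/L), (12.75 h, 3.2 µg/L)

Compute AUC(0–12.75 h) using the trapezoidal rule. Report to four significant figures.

AUC = 1125 µg/L·h

Trapezoidal AUC_0→12.75:
  [0→2]: (407.7+190.2)/2 × 2 = 597.9
  [2→2.25]: (190.2+172.9)/2 × 0.25 = 45.3875
  [2.25→3.25]: (172.9+118.1)/2 × 1 = 145.5
  [3.25→4.75]: (118.1+66.6)/2 × 1.5 = 138.525
  [4.75→8.75]: (66.6+14.5)/2 × 4 = 162.2
  [8.75→12.75]: (14.5+3.2)/2 × 4 = 35.4
  Sum = 1124.9125 µg/L·h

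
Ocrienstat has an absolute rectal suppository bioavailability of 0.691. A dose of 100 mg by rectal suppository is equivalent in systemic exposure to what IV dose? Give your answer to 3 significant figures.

D_iv = 69.1 mg

Systemic exposure from an extravascular dose = F × D_ev, so the equivalent IV dose is F × D_ev.
D_iv = F × D_ev = 0.691 × 100 = 69.1 mg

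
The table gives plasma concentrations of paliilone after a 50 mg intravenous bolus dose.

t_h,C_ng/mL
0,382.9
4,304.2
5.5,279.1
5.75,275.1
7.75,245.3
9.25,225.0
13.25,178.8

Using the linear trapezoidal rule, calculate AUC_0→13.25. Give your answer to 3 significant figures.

Trapezoidal AUC_0→13.25:
  [0→4]: (382.9+304.2)/2 × 4 = 1374.2
  [4→5.5]: (304.2+279.1)/2 × 1.5 = 437.475
  [5.5→5.75]: (279.1+275.1)/2 × 0.25 = 69.275
  [5.75→7.75]: (275.1+245.3)/2 × 2 = 520.4
  [7.75→9.25]: (245.3+225.0)/2 × 1.5 = 352.725
  [9.25→13.25]: (225.0+178.8)/2 × 4 = 807.6
  Sum = 3561.675 ng/mL·h

AUC = 3560 ng/mL·h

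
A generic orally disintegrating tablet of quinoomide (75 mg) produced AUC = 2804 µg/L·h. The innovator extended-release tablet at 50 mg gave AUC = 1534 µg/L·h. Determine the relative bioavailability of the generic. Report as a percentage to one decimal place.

F_rel = 121.9%

F_rel = (AUC_test/D_test) / (AUC_ref/D_ref)
      = (2804/75) / (1534/50)
      = 37.3867 / 30.68 = 1.2186 = 121.86%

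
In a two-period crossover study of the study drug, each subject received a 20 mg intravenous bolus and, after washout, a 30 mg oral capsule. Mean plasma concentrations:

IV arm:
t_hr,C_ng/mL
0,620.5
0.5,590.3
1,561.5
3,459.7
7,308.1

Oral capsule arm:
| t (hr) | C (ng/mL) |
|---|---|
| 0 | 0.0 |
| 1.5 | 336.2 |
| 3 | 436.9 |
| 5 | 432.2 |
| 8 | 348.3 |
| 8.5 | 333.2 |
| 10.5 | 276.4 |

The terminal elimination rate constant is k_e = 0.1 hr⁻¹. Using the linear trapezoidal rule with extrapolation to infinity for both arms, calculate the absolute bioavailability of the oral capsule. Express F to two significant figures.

F = 0.69

Trapezoidal AUC_0→7 (IV):
  [0→0.5]: (620.5+590.3)/2 × 0.5 = 302.7
  [0.5→1]: (590.3+561.5)/2 × 0.5 = 287.95
  [1→3]: (561.5+459.7)/2 × 2 = 1021.2
  [3→7]: (459.7+308.1)/2 × 4 = 1535.6
  Sum = 3147.45 ng/mL·hr
IV tail: 308.1/0.1 = 3081.000; AUC_iv,0→∞ = 3147.45 + 3081.000 = 6228.45 ng/mL·hr
Trapezoidal AUC_0→10.5 (oral capsule):
  [0→1.5]: (0.0+336.2)/2 × 1.5 = 252.15
  [1.5→3]: (336.2+436.9)/2 × 1.5 = 579.825
  [3→5]: (436.9+432.2)/2 × 2 = 869.1
  [5→8]: (432.2+348.3)/2 × 3 = 1170.75
  [8→8.5]: (348.3+333.2)/2 × 0.5 = 170.375
  [8.5→10.5]: (333.2+276.4)/2 × 2 = 609.6
  Sum = 3651.8 ng/mL·hr
oral capsule tail: 276.4/0.1 = 2764.000; AUC_ev,0→∞ = 3651.8 + 2764.000 = 6415.8 ng/mL·hr
F = (AUC_ev/D_ev)/(AUC_iv/D_iv) = (6415.8/30)/(6228.45/20) = 213.86/311.4225 = 0.6867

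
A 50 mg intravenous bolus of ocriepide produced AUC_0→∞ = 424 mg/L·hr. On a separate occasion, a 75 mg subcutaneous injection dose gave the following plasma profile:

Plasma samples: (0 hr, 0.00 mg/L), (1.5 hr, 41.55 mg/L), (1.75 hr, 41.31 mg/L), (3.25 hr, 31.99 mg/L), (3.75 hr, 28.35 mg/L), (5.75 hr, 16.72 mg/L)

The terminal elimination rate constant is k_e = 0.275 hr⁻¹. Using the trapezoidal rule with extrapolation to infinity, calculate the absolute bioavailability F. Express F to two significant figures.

Trapezoidal AUC_0→5.75 (subcutaneous injection):
  [0→1.5]: (0.00+41.55)/2 × 1.5 = 31.1625
  [1.5→1.75]: (41.55+41.31)/2 × 0.25 = 10.3575
  [1.75→3.25]: (41.31+31.99)/2 × 1.5 = 54.975
  [3.25→3.75]: (31.99+28.35)/2 × 0.5 = 15.085
  [3.75→5.75]: (28.35+16.72)/2 × 2 = 45.07
  Sum = 156.65 mg/L·hr
Tail: C_last/k_e = 16.72/0.275 = 60.800
AUC_0→∞ (subcutaneous injection) = 156.65 + 60.800 = 217.45 mg/L·hr
F = (AUC_ev/D_ev)/(AUC_iv/D_iv) = (217.45/75)/(424/50) = 2.89933/8.48 = 0.3419

F = 0.34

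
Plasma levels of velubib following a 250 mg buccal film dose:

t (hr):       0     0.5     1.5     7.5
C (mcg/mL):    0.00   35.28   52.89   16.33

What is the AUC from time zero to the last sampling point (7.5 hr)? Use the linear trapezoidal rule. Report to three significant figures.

Trapezoidal AUC_0→7.5:
  [0→0.5]: (0.00+35.28)/2 × 0.5 = 8.82
  [0.5→1.5]: (35.28+52.89)/2 × 1 = 44.085
  [1.5→7.5]: (52.89+16.33)/2 × 6 = 207.66
  Sum = 260.565 mcg/mL·hr

AUC = 261 mcg/mL·hr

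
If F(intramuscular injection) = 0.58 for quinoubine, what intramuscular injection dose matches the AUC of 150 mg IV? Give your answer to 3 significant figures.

D_intramuscular = 259 mg

For equal systemic exposure: F × D_ev = D_iv
D_ev = D_iv / F = 150 / 0.58 = 258.621 mg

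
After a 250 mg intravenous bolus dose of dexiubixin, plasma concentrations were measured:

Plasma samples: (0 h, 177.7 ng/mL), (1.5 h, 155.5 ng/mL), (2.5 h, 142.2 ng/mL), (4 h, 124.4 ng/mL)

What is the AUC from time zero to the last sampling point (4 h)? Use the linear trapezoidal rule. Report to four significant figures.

AUC = 598.7 ng/mL·h

Trapezoidal AUC_0→4:
  [0→1.5]: (177.7+155.5)/2 × 1.5 = 249.9
  [1.5→2.5]: (155.5+142.2)/2 × 1 = 148.85
  [2.5→4]: (142.2+124.4)/2 × 1.5 = 199.95
  Sum = 598.7 ng/mL·h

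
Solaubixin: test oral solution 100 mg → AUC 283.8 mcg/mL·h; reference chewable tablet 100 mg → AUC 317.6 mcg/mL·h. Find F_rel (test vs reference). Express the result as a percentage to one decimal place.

F_rel = 89.4%

F_rel = (AUC_test/D_test) / (AUC_ref/D_ref)
      = (283.8/100) / (317.6/100)
      = 2.838 / 3.176 = 0.8936 = 89.36%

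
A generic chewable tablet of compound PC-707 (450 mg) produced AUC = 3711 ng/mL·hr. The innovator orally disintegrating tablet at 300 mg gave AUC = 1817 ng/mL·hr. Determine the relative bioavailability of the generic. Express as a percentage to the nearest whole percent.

F_rel = 136%

F_rel = (AUC_test/D_test) / (AUC_ref/D_ref)
      = (3711/450) / (1817/300)
      = 8.24667 / 6.05667 = 1.3616 = 136.16%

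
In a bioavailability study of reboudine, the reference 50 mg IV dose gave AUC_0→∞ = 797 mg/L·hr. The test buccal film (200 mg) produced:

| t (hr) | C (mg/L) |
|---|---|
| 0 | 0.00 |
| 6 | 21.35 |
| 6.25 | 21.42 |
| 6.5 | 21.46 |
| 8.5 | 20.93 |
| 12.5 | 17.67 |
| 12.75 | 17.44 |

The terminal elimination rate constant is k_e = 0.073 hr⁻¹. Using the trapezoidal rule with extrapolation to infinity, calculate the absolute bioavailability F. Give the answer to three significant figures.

F = 0.137

Trapezoidal AUC_0→12.75 (buccal film):
  [0→6]: (0.00+21.35)/2 × 6 = 64.05
  [6→6.25]: (21.35+21.42)/2 × 0.25 = 5.34625
  [6.25→6.5]: (21.42+21.46)/2 × 0.25 = 5.36
  [6.5→8.5]: (21.46+20.93)/2 × 2 = 42.39
  [8.5→12.5]: (20.93+17.67)/2 × 4 = 77.2
  [12.5→12.75]: (17.67+17.44)/2 × 0.25 = 4.38875
  Sum = 198.735 mg/L·hr
Tail: C_last/k_e = 17.44/0.073 = 238.904
AUC_0→∞ (buccal film) = 198.735 + 238.904 = 437.639 mg/L·hr
F = (AUC_ev/D_ev)/(AUC_iv/D_iv) = (437.639/200)/(797/50) = 2.188195/15.94 = 0.1373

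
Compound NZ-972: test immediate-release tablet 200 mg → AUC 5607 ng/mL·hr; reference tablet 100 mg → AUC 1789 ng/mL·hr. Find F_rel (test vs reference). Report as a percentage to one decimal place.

F_rel = (AUC_test/D_test) / (AUC_ref/D_ref)
      = (5607/200) / (1789/100)
      = 28.035 / 17.89 = 1.5671 = 156.71%

F_rel = 156.7%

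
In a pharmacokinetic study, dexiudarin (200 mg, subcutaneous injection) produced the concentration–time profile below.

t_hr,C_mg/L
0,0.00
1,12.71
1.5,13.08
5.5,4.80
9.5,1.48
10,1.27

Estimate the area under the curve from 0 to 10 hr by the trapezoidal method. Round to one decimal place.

Trapezoidal AUC_0→10:
  [0→1]: (0.00+12.71)/2 × 1 = 6.355
  [1→1.5]: (12.71+13.08)/2 × 0.5 = 6.4475
  [1.5→5.5]: (13.08+4.80)/2 × 4 = 35.76
  [5.5→9.5]: (4.80+1.48)/2 × 4 = 12.56
  [9.5→10]: (1.48+1.27)/2 × 0.5 = 0.6875
  Sum = 61.81 mg/L·hr

AUC = 61.8 mg/L·hr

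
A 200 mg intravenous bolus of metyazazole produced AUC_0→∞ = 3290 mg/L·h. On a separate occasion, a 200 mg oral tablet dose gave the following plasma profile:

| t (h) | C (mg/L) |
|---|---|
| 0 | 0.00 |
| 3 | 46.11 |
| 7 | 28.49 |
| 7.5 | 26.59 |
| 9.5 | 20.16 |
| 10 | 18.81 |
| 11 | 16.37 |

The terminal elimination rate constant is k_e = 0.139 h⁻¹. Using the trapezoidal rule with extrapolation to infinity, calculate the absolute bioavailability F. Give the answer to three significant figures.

F = 0.129

Trapezoidal AUC_0→11 (oral tablet):
  [0→3]: (0.00+46.11)/2 × 3 = 69.165
  [3→7]: (46.11+28.49)/2 × 4 = 149.2
  [7→7.5]: (28.49+26.59)/2 × 0.5 = 13.77
  [7.5→9.5]: (26.59+20.16)/2 × 2 = 46.75
  [9.5→10]: (20.16+18.81)/2 × 0.5 = 9.7425
  [10→11]: (18.81+16.37)/2 × 1 = 17.59
  Sum = 306.2175 mg/L·h
Tail: C_last/k_e = 16.37/0.139 = 117.770
AUC_0→∞ (oral tablet) = 306.2175 + 117.770 = 423.9875 mg/L·h
F = (AUC_ev/D_ev)/(AUC_iv/D_iv) = (423.9875/200)/(3290/200) = 2.1199375/16.45 = 0.1289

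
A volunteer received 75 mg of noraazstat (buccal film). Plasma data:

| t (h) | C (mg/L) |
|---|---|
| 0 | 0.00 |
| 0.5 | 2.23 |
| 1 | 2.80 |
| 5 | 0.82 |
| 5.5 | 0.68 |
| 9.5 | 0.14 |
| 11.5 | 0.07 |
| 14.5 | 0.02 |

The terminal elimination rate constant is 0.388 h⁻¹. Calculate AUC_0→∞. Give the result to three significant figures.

AUC = 11.5 mg/L·h

Trapezoidal AUC_0→14.5:
  [0→0.5]: (0.00+2.23)/2 × 0.5 = 0.5575
  [0.5→1]: (2.23+2.80)/2 × 0.5 = 1.2575
  [1→5]: (2.80+0.82)/2 × 4 = 7.24
  [5→5.5]: (0.82+0.68)/2 × 0.5 = 0.375
  [5.5→9.5]: (0.68+0.14)/2 × 4 = 1.64
  [9.5→11.5]: (0.14+0.07)/2 × 2 = 0.21
  [11.5→14.5]: (0.07+0.02)/2 × 3 = 0.135
  Sum = 11.415 mg/L·h
Extrapolated tail: C_last / k_e = 0.02 / 0.388 = 0.052
AUC_0→∞ = 11.415 + 0.052 = 11.467 mg/L·h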